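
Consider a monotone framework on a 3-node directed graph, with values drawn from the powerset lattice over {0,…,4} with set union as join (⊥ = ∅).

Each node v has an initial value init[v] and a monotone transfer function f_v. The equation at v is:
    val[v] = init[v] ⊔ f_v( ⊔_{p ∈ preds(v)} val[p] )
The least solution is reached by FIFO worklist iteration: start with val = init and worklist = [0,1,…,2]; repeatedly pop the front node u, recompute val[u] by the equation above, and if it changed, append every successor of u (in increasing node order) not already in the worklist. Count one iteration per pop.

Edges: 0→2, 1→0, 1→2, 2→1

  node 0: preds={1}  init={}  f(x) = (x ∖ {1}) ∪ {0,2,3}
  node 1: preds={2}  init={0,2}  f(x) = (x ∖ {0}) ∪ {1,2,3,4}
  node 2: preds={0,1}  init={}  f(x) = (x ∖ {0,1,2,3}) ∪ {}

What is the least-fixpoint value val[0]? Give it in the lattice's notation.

Worklist (6 pops):
  #1 pop 0: in={0,2} → {0,2,3} (was {}); enqueue []
  #2 pop 1: in={} → {0,1,2,3,4} (was {0,2}); enqueue [0]
  #3 pop 2: in={0,1,2,3,4} → {4} (was {}); enqueue [1]
  #4 pop 0: in={0,1,2,3,4} → {0,2,3,4} (was {0,2,3}); enqueue [2]
  #5 pop 1: in={4} → {0,1,2,3,4} (no change)
  #6 pop 2: in={0,1,2,3,4} → {4} (no change)

Fixpoint:
  val[0] = {0,2,3,4}
  val[1] = {0,1,2,3,4}
  val[2] = {4}

{0,2,3,4}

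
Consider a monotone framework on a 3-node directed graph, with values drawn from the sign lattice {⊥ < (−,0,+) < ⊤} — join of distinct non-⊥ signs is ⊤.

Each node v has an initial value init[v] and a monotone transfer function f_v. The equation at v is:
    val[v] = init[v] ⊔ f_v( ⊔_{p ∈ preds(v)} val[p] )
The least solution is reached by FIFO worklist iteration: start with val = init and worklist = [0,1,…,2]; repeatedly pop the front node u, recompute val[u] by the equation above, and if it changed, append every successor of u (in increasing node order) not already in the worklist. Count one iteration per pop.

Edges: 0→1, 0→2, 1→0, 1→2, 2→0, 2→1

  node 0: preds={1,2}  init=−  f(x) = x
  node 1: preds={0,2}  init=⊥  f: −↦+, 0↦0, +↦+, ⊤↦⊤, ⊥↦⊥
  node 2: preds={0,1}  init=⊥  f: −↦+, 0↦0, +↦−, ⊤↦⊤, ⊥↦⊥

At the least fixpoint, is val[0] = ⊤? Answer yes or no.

Trace (7 dequeues):
  [1] u=0 | in ⊥ | out − | ==
  [2] u=1 | in − | out + | prev ⊥ | push {0}
  [3] u=2 | in ⊤ | out ⊤ | prev ⊥ | push {1}
  [4] u=0 | in ⊤ | out ⊤ | prev − | push {2}
  [5] u=1 | in ⊤ | out ⊤ | prev + | push {0}
  [6] u=2 | in ⊤ | out ⊤ | ==
  [7] u=0 | in ⊤ | out ⊤ | ==

Converged values:
  [0] ⊤
  [1] ⊤
  [2] ⊤

yes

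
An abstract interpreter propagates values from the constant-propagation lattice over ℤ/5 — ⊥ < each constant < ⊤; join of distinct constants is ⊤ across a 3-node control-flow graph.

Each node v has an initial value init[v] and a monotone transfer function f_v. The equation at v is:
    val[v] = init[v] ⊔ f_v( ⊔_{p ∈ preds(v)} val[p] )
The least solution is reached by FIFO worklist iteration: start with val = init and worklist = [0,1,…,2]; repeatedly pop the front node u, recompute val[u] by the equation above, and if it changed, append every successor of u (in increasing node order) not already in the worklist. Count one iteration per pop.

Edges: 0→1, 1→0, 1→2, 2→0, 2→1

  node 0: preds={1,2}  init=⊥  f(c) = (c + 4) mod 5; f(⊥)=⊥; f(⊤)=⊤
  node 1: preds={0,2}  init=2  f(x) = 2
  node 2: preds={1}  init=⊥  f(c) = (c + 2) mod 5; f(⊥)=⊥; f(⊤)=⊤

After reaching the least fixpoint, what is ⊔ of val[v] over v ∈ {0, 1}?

⊤

Trace (5 dequeues):
  [1] u=0 | in 2 | out 1 | prev ⊥ | push {}
  [2] u=1 | in 1 | out 2 | ==
  [3] u=2 | in 2 | out 4 | prev ⊥ | push {0,1}
  [4] u=0 | in ⊤ | out ⊤ | prev 1 | push {}
  [5] u=1 | in ⊤ | out 2 | ==

Converged values:
  [0] ⊤
  [1] 2
  [2] 4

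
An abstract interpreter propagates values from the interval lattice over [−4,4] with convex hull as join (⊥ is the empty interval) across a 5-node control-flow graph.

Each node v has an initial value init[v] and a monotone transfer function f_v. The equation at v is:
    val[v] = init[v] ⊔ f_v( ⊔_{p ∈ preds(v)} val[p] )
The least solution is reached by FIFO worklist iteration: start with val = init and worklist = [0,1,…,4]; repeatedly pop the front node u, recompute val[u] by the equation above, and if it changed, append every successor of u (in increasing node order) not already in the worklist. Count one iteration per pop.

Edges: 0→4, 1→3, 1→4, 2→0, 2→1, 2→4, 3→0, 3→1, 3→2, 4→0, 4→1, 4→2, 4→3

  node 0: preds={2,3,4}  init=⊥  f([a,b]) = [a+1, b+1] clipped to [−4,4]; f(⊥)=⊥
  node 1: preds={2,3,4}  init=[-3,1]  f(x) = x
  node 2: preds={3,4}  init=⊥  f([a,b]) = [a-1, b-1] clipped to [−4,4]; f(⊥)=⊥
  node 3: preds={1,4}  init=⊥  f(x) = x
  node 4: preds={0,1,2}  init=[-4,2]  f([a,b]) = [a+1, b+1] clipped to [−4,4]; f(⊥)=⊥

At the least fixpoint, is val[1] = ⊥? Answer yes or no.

no

Worklist (13 pops):
  #1 pop 0: in=[-4,2] → [-3,3] (was ⊥); enqueue []
  #2 pop 1: in=[-4,2] → [-4,2] (was [-3,1]); enqueue []
  #3 pop 2: in=[-4,2] → [-4,1] (was ⊥); enqueue [0,1]
  #4 pop 3: in=[-4,2] → [-4,2] (was ⊥); enqueue [2]
  #5 pop 4: in=[-4,3] → [-4,4] (was [-4,2]); enqueue [3]
  #6 pop 0: in=[-4,4] → [-3,4] (was [-3,3]); enqueue [4]
  #7 pop 1: in=[-4,4] → [-4,4] (was [-4,2]); enqueue []
  #8 pop 2: in=[-4,4] → [-4,3] (was [-4,1]); enqueue [0,1]
  #9 pop 3: in=[-4,4] → [-4,4] (was [-4,2]); enqueue [2]
  #10 pop 4: in=[-4,4] → [-4,4] (no change)
  #11 pop 0: in=[-4,4] → [-3,4] (no change)
  #12 pop 1: in=[-4,4] → [-4,4] (no change)
  #13 pop 2: in=[-4,4] → [-4,3] (no change)

Fixpoint:
  val[0] = [-3,4]
  val[1] = [-4,4]
  val[2] = [-4,3]
  val[3] = [-4,4]
  val[4] = [-4,4]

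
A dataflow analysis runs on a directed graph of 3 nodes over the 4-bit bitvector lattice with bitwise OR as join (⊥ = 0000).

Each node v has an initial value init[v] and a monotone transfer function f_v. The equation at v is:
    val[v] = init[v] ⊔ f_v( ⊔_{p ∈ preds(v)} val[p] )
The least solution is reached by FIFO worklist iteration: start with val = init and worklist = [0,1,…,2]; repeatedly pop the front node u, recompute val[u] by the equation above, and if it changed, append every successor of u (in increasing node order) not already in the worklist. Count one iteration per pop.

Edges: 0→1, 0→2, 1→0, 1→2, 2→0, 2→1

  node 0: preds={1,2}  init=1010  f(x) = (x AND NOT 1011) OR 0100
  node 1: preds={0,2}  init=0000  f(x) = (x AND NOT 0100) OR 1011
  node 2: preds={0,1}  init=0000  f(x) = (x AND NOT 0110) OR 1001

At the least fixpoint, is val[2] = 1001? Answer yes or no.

yes

Worklist (5 pops):
  #1 pop 0: in=0000 → 1110 (was 1010); enqueue []
  #2 pop 1: in=1110 → 1011 (was 0000); enqueue [0]
  #3 pop 2: in=1111 → 1001 (was 0000); enqueue [1]
  #4 pop 0: in=1011 → 1110 (no change)
  #5 pop 1: in=1111 → 1011 (no change)

Fixpoint:
  val[0] = 1110
  val[1] = 1011
  val[2] = 1001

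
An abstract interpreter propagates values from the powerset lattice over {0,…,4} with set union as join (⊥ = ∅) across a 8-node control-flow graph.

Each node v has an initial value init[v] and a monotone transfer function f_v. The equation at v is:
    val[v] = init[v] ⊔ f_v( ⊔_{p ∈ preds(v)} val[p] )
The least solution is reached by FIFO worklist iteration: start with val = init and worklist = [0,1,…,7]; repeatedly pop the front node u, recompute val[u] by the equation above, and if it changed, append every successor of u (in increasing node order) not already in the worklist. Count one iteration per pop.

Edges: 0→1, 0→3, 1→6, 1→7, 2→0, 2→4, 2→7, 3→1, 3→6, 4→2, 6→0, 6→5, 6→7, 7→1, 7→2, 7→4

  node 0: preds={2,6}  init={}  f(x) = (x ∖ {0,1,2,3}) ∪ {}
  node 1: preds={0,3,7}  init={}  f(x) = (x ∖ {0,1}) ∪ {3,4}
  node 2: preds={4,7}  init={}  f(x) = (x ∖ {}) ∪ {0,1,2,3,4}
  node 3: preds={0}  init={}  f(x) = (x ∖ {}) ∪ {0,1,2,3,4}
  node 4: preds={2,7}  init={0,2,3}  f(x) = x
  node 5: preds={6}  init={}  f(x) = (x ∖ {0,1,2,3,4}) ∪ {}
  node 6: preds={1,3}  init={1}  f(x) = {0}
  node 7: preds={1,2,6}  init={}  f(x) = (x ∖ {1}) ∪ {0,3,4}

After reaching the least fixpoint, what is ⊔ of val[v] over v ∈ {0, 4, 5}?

{0,1,2,3,4}

Worklist (16 pops):
  #1 pop 0: in={1} → {} (no change)
  #2 pop 1: in={} → {3,4} (was {}); enqueue []
  #3 pop 2: in={0,2,3} → {0,1,2,3,4} (was {}); enqueue [0]
  #4 pop 3: in={} → {0,1,2,3,4} (was {}); enqueue [1]
  #5 pop 4: in={0,1,2,3,4} → {0,1,2,3,4} (was {0,2,3}); enqueue [2]
  #6 pop 5: in={1} → {} (no change)
  #7 pop 6: in={0,1,2,3,4} → {0,1} (was {1}); enqueue [5]
  #8 pop 7: in={0,1,2,3,4} → {0,2,3,4} (was {}); enqueue [4]
  #9 pop 0: in={0,1,2,3,4} → {4} (was {}); enqueue [3]
  #10 pop 1: in={0,1,2,3,4} → {2,3,4} (was {3,4}); enqueue [6,7]
  #11 pop 2: in={0,1,2,3,4} → {0,1,2,3,4} (no change)
  #12 pop 5: in={0,1} → {} (no change)
  #13 pop 4: in={0,1,2,3,4} → {0,1,2,3,4} (no change)
  #14 pop 3: in={4} → {0,1,2,3,4} (no change)
  #15 pop 6: in={0,1,2,3,4} → {0,1} (no change)
  #16 pop 7: in={0,1,2,3,4} → {0,2,3,4} (no change)

Fixpoint:
  val[0] = {4}
  val[1] = {2,3,4}
  val[2] = {0,1,2,3,4}
  val[3] = {0,1,2,3,4}
  val[4] = {0,1,2,3,4}
  val[5] = {}
  val[6] = {0,1}
  val[7] = {0,2,3,4}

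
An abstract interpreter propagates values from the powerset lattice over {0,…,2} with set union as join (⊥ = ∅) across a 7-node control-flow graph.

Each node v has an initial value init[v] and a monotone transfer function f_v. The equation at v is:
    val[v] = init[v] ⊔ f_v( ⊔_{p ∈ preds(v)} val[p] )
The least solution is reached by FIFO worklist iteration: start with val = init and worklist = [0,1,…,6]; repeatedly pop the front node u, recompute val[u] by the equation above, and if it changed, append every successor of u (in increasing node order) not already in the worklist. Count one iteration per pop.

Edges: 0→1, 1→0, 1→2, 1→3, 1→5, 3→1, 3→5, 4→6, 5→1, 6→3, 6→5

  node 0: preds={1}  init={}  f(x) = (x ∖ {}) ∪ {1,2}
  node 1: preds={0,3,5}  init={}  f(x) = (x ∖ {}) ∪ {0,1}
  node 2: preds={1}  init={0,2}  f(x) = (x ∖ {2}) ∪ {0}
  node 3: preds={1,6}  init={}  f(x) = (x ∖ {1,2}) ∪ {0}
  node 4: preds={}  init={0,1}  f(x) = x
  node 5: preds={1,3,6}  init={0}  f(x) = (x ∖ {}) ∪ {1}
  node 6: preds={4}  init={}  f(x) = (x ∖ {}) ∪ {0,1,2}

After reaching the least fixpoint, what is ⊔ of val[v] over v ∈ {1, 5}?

{0,1,2}

Trace (11 dequeues):
  [1] u=0 | in {} | out {1,2} | prev {} | push {}
  [2] u=1 | in {0,1,2} | out {0,1,2} | prev {} | push {0}
  [3] u=2 | in {0,1,2} | out {0,1,2} | prev {0,2} | push {}
  [4] u=3 | in {0,1,2} | out {0} | prev {} | push {1}
  [5] u=4 | in {} | out {0,1} | ==
  [6] u=5 | in {0,1,2} | out {0,1,2} | prev {0} | push {}
  [7] u=6 | in {0,1} | out {0,1,2} | prev {} | push {3,5}
  [8] u=0 | in {0,1,2} | out {0,1,2} | prev {1,2} | push {}
  [9] u=1 | in {0,1,2} | out {0,1,2} | ==
  [10] u=3 | in {0,1,2} | out {0} | ==
  [11] u=5 | in {0,1,2} | out {0,1,2} | ==

Converged values:
  [0] {0,1,2}
  [1] {0,1,2}
  [2] {0,1,2}
  [3] {0}
  [4] {0,1}
  [5] {0,1,2}
  [6] {0,1,2}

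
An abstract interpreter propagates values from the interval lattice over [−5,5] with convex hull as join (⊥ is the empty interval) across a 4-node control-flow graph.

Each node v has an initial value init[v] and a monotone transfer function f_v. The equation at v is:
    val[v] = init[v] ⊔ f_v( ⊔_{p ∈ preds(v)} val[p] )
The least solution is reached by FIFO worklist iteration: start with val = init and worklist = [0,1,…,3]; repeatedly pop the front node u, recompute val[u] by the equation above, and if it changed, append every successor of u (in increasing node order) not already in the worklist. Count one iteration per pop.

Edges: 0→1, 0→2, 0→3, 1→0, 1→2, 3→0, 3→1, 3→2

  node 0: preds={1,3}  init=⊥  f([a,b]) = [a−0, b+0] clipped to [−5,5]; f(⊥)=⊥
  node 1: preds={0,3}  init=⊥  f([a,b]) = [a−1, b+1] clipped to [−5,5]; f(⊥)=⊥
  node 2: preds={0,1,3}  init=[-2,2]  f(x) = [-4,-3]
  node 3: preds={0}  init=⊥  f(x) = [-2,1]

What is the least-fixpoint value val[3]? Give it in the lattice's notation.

[-2,1]

Worklist (24 pops):
  #1 pop 0: in=⊥ → ⊥ (no change)
  #2 pop 1: in=⊥ → ⊥ (no change)
  #3 pop 2: in=⊥ → [-4,2] (was [-2,2]); enqueue []
  #4 pop 3: in=⊥ → [-2,1] (was ⊥); enqueue [0,1,2]
  #5 pop 0: in=[-2,1] → [-2,1] (was ⊥); enqueue [3]
  #6 pop 1: in=[-2,1] → [-3,2] (was ⊥); enqueue [0]
  #7 pop 2: in=[-3,2] → [-4,2] (no change)
  #8 pop 3: in=[-2,1] → [-2,1] (no change)
  #9 pop 0: in=[-3,2] → [-3,2] (was [-2,1]); enqueue [1,2,3]
  #10 pop 1: in=[-3,2] → [-4,3] (was [-3,2]); enqueue [0]
  #11 pop 2: in=[-4,3] → [-4,2] (no change)
  #12 pop 3: in=[-3,2] → [-2,1] (no change)
  #13 pop 0: in=[-4,3] → [-4,3] (was [-3,2]); enqueue [1,2,3]
  #14 pop 1: in=[-4,3] → [-5,4] (was [-4,3]); enqueue [0]
  #15 pop 2: in=[-5,4] → [-4,2] (no change)
  #16 pop 3: in=[-4,3] → [-2,1] (no change)
  #17 pop 0: in=[-5,4] → [-5,4] (was [-4,3]); enqueue [1,2,3]
  #18 pop 1: in=[-5,4] → [-5,5] (was [-5,4]); enqueue [0]
  #19 pop 2: in=[-5,5] → [-4,2] (no change)
  #20 pop 3: in=[-5,4] → [-2,1] (no change)
  #21 pop 0: in=[-5,5] → [-5,5] (was [-5,4]); enqueue [1,2,3]
  #22 pop 1: in=[-5,5] → [-5,5] (no change)
  #23 pop 2: in=[-5,5] → [-4,2] (no change)
  #24 pop 3: in=[-5,5] → [-2,1] (no change)

Fixpoint:
  val[0] = [-5,5]
  val[1] = [-5,5]
  val[2] = [-4,2]
  val[3] = [-2,1]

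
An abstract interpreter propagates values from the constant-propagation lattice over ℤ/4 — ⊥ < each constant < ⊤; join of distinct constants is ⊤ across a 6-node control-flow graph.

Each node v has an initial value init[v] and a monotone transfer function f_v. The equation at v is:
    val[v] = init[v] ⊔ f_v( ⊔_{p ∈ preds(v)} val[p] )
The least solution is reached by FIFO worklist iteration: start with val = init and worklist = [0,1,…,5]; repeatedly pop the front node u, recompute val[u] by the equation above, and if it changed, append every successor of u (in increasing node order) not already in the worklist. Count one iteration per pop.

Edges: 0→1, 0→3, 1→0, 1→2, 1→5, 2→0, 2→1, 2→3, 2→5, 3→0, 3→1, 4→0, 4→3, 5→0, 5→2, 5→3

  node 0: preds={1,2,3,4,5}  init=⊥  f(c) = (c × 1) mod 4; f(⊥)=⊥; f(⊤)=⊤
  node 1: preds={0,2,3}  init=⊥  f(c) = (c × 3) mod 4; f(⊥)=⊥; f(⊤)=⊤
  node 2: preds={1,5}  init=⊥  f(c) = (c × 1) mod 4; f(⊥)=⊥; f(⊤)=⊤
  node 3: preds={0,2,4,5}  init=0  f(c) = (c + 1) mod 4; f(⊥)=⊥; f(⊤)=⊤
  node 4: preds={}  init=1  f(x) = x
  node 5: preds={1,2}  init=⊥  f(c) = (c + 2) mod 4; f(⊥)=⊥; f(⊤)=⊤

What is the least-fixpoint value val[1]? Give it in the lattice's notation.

⊤

Trace (10 dequeues):
  [1] u=0 | in ⊤ | out ⊤ | prev ⊥ | push {}
  [2] u=1 | in ⊤ | out ⊤ | prev ⊥ | push {0}
  [3] u=2 | in ⊤ | out ⊤ | prev ⊥ | push {1}
  [4] u=3 | in ⊤ | out ⊤ | prev 0 | push {}
  [5] u=4 | in ⊥ | out 1 | ==
  [6] u=5 | in ⊤ | out ⊤ | prev ⊥ | push {2,3}
  [7] u=0 | in ⊤ | out ⊤ | ==
  [8] u=1 | in ⊤ | out ⊤ | ==
  [9] u=2 | in ⊤ | out ⊤ | ==
  [10] u=3 | in ⊤ | out ⊤ | ==

Converged values:
  [0] ⊤
  [1] ⊤
  [2] ⊤
  [3] ⊤
  [4] 1
  [5] ⊤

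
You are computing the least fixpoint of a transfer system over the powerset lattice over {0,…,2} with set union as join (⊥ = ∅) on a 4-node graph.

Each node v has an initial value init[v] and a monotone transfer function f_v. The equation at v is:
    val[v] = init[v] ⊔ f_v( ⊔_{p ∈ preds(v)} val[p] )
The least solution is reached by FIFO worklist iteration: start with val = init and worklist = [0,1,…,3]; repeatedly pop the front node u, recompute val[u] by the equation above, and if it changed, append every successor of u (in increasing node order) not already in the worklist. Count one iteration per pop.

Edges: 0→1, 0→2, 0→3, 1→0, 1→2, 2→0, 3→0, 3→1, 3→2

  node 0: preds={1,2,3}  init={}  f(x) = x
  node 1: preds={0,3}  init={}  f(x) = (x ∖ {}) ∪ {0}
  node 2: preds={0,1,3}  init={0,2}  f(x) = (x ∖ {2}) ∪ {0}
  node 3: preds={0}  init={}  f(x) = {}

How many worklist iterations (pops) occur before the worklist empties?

Worklist (5 pops):
  #1 pop 0: in={0,2} → {0,2} (was {}); enqueue []
  #2 pop 1: in={0,2} → {0,2} (was {}); enqueue [0]
  #3 pop 2: in={0,2} → {0,2} (no change)
  #4 pop 3: in={0,2} → {} (no change)
  #5 pop 0: in={0,2} → {0,2} (no change)

Fixpoint:
  val[0] = {0,2}
  val[1] = {0,2}
  val[2] = {0,2}
  val[3] = {}

5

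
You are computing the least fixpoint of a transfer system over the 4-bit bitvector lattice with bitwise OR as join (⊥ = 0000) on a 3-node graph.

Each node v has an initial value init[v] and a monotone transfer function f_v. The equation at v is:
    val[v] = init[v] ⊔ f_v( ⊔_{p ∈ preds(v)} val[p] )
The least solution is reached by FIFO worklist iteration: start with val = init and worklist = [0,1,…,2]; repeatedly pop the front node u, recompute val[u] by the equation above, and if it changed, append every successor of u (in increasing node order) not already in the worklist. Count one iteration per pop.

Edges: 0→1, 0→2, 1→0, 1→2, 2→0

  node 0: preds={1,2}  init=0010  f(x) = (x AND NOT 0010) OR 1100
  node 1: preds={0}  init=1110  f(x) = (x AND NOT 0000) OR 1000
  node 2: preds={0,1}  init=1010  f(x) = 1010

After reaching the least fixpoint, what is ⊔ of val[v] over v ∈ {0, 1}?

Iteration log — 3 steps:
  step 1. node 0  ⊔preds=1110  new=1110  old=0010  +wl: 
  step 2. node 1  ⊔preds=1110  new=1110  stable
  step 3. node 2  ⊔preds=1110  new=1010  stable

Least fixpoint reached:
  node 0: 1110
  node 1: 1110
  node 2: 1010

1110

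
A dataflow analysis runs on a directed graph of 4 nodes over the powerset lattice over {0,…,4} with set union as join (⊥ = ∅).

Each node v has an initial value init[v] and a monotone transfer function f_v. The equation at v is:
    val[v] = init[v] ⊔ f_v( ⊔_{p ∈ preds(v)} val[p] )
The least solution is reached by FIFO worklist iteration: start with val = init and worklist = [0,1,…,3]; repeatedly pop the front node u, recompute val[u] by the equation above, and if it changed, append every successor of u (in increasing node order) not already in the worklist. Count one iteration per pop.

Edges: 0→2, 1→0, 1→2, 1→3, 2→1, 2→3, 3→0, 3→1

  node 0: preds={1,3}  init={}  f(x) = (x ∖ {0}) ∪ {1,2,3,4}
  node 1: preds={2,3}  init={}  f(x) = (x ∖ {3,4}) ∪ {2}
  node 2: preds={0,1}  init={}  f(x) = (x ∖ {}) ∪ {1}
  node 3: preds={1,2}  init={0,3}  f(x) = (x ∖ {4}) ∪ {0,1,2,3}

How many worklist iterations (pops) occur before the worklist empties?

Worklist (9 pops):
  #1 pop 0: in={0,3} → {1,2,3,4} (was {}); enqueue []
  #2 pop 1: in={0,3} → {0,2} (was {}); enqueue [0]
  #3 pop 2: in={0,1,2,3,4} → {0,1,2,3,4} (was {}); enqueue [1]
  #4 pop 3: in={0,1,2,3,4} → {0,1,2,3} (was {0,3}); enqueue []
  #5 pop 0: in={0,1,2,3} → {1,2,3,4} (no change)
  #6 pop 1: in={0,1,2,3,4} → {0,1,2} (was {0,2}); enqueue [0,2,3]
  #7 pop 0: in={0,1,2,3} → {1,2,3,4} (no change)
  #8 pop 2: in={0,1,2,3,4} → {0,1,2,3,4} (no change)
  #9 pop 3: in={0,1,2,3,4} → {0,1,2,3} (no change)

Fixpoint:
  val[0] = {1,2,3,4}
  val[1] = {0,1,2}
  val[2] = {0,1,2,3,4}
  val[3] = {0,1,2,3}

9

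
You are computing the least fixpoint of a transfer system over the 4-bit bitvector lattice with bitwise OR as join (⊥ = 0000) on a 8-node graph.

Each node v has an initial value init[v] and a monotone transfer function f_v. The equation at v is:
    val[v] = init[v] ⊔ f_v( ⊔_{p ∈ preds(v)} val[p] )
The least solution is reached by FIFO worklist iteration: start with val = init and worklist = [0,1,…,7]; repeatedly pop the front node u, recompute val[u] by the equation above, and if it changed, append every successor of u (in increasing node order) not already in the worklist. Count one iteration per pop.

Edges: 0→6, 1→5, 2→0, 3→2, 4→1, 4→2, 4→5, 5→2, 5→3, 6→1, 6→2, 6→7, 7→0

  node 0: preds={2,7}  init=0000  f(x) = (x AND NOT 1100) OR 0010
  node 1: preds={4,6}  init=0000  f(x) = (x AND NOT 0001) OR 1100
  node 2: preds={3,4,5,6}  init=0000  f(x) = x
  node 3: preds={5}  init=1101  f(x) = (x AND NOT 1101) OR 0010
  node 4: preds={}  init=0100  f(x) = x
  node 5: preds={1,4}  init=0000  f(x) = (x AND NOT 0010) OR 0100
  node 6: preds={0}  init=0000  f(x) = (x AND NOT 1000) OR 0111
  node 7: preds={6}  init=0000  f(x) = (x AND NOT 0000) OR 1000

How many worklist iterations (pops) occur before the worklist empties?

15

Iteration log — 15 steps:
  step 1. node 0  ⊔preds=0000  new=0010  old=0000  +wl: 
  step 2. node 1  ⊔preds=0100  new=1100  old=0000  +wl: 
  step 3. node 2  ⊔preds=1101  new=1101  old=0000  +wl: 0
  step 4. node 3  ⊔preds=0000  new=1111  old=1101  +wl: 2
  step 5. node 4  ⊔preds=0000  new=0100  stable
  step 6. node 5  ⊔preds=1100  new=1100  old=0000  +wl: 3
  step 7. node 6  ⊔preds=0010  new=0111  old=0000  +wl: 1
  step 8. node 7  ⊔preds=0111  new=1111  old=0000  +wl: 
  step 9. node 0  ⊔preds=1111  new=0011  old=0010  +wl: 6
  step 10. node 2  ⊔preds=1111  new=1111  old=1101  +wl: 0
  step 11. node 3  ⊔preds=1100  new=1111  stable
  step 12. node 1  ⊔preds=0111  new=1110  old=1100  +wl: 5
  step 13. node 6  ⊔preds=0011  new=0111  stable
  step 14. node 0  ⊔preds=1111  new=0011  stable
  step 15. node 5  ⊔preds=1110  new=1100  stable

Least fixpoint reached:
  node 0: 0011
  node 1: 1110
  node 2: 1111
  node 3: 1111
  node 4: 0100
  node 5: 1100
  node 6: 0111
  node 7: 1111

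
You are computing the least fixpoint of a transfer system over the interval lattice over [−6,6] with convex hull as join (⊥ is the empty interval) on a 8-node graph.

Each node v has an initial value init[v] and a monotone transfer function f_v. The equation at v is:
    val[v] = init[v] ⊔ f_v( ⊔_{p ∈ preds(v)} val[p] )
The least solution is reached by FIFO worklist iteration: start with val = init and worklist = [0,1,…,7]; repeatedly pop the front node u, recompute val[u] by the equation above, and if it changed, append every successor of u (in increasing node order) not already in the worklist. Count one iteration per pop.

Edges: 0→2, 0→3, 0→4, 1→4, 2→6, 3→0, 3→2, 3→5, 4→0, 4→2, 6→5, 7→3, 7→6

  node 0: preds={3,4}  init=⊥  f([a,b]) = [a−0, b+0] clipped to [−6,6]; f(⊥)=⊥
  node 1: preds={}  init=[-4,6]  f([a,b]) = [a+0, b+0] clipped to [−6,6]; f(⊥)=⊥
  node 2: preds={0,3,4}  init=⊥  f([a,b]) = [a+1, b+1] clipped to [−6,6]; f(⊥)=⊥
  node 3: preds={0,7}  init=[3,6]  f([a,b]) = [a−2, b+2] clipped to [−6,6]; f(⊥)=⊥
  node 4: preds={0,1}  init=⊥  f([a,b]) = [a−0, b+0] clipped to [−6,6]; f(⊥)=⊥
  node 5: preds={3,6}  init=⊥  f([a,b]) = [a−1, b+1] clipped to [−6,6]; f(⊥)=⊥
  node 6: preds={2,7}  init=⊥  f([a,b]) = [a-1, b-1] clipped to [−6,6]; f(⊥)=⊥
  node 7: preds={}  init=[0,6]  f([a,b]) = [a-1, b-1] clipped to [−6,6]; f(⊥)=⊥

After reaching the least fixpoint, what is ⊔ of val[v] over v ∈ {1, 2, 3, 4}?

[-6,6]

Iteration log — 23 steps:
  step 1. node 0  ⊔preds=[3,6]  new=[3,6]  old=⊥  +wl: 
  step 2. node 1  ⊔preds=⊥  new=[-4,6]  stable
  step 3. node 2  ⊔preds=[3,6]  new=[4,6]  old=⊥  +wl: 
  step 4. node 3  ⊔preds=[0,6]  new=[-2,6]  old=[3,6]  +wl: 0,2
  step 5. node 4  ⊔preds=[-4,6]  new=[-4,6]  old=⊥  +wl: 
  step 6. node 5  ⊔preds=[-2,6]  new=[-3,6]  old=⊥  +wl: 
  step 7. node 6  ⊔preds=[0,6]  new=[-1,5]  old=⊥  +wl: 5
  step 8. node 7  ⊔preds=⊥  new=[0,6]  stable
  step 9. node 0  ⊔preds=[-4,6]  new=[-4,6]  old=[3,6]  +wl: 3,4
  step 10. node 2  ⊔preds=[-4,6]  new=[-3,6]  old=[4,6]  +wl: 6
  step 11. node 5  ⊔preds=[-2,6]  new=[-3,6]  stable
  step 12. node 3  ⊔preds=[-4,6]  new=[-6,6]  old=[-2,6]  +wl: 0,2,5
  step 13. node 4  ⊔preds=[-4,6]  new=[-4,6]  stable
  step 14. node 6  ⊔preds=[-3,6]  new=[-4,5]  old=[-1,5]  +wl: 
  step 15. node 0  ⊔preds=[-6,6]  new=[-6,6]  old=[-4,6]  +wl: 3,4
  step 16. node 2  ⊔preds=[-6,6]  new=[-5,6]  old=[-3,6]  +wl: 6
  step 17. node 5  ⊔preds=[-6,6]  new=[-6,6]  old=[-3,6]  +wl: 
  step 18. node 3  ⊔preds=[-6,6]  new=[-6,6]  stable
  step 19. node 4  ⊔preds=[-6,6]  new=[-6,6]  old=[-4,6]  +wl: 0,2
  step 20. node 6  ⊔preds=[-5,6]  new=[-6,5]  old=[-4,5]  +wl: 5
  step 21. node 0  ⊔preds=[-6,6]  new=[-6,6]  stable
  step 22. node 2  ⊔preds=[-6,6]  new=[-5,6]  stable
  step 23. node 5  ⊔preds=[-6,6]  new=[-6,6]  stable

Least fixpoint reached:
  node 0: [-6,6]
  node 1: [-4,6]
  node 2: [-5,6]
  node 3: [-6,6]
  node 4: [-6,6]
  node 5: [-6,6]
  node 6: [-6,5]
  node 7: [0,6]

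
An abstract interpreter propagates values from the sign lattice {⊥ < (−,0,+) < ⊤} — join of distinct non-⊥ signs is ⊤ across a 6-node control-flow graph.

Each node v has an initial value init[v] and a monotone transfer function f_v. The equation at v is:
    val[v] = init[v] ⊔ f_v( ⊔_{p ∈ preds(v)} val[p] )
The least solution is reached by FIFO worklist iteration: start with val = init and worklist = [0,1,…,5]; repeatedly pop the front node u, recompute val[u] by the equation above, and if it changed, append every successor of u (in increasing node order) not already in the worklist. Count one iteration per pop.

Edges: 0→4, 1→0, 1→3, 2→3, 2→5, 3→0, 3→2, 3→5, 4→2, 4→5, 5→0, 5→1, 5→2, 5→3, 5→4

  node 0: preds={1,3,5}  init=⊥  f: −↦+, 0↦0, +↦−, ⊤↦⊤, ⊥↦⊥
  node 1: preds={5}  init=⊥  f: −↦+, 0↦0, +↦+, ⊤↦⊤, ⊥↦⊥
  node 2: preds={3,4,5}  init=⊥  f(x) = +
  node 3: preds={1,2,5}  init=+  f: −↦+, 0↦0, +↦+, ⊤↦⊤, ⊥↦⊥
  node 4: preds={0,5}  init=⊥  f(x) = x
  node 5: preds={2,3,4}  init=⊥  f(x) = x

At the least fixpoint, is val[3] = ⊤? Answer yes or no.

yes

Worklist (14 pops):
  #1 pop 0: in=+ → − (was ⊥); enqueue []
  #2 pop 1: in=⊥ → ⊥ (no change)
  #3 pop 2: in=+ → + (was ⊥); enqueue []
  #4 pop 3: in=+ → + (no change)
  #5 pop 4: in=− → − (was ⊥); enqueue [2]
  #6 pop 5: in=⊤ → ⊤ (was ⊥); enqueue [0,1,3,4]
  #7 pop 2: in=⊤ → + (no change)
  #8 pop 0: in=⊤ → ⊤ (was −); enqueue []
  #9 pop 1: in=⊤ → ⊤ (was ⊥); enqueue [0]
  #10 pop 3: in=⊤ → ⊤ (was +); enqueue [2,5]
  #11 pop 4: in=⊤ → ⊤ (was −); enqueue []
  #12 pop 0: in=⊤ → ⊤ (no change)
  #13 pop 2: in=⊤ → + (no change)
  #14 pop 5: in=⊤ → ⊤ (no change)

Fixpoint:
  val[0] = ⊤
  val[1] = ⊤
  val[2] = +
  val[3] = ⊤
  val[4] = ⊤
  val[5] = ⊤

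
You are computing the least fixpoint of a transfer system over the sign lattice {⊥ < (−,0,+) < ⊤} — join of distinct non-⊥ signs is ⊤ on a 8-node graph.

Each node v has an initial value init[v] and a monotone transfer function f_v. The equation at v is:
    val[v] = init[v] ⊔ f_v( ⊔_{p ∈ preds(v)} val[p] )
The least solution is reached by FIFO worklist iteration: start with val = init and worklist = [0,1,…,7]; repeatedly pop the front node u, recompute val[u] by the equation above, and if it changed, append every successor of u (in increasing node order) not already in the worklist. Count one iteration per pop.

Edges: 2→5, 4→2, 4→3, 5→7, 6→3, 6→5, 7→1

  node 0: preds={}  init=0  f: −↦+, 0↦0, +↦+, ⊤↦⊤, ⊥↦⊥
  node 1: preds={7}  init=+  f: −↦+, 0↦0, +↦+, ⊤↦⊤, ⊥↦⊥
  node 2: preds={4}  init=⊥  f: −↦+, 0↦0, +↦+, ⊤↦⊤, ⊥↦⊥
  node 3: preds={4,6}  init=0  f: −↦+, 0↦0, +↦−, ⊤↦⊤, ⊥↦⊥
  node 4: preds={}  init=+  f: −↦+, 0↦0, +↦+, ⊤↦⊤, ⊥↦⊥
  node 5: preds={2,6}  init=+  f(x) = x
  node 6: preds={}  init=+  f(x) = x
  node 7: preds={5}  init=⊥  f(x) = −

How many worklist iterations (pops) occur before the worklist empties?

9

Worklist (9 pops):
  #1 pop 0: in=⊥ → 0 (no change)
  #2 pop 1: in=⊥ → + (no change)
  #3 pop 2: in=+ → + (was ⊥); enqueue []
  #4 pop 3: in=+ → ⊤ (was 0); enqueue []
  #5 pop 4: in=⊥ → + (no change)
  #6 pop 5: in=+ → + (no change)
  #7 pop 6: in=⊥ → + (no change)
  #8 pop 7: in=+ → − (was ⊥); enqueue [1]
  #9 pop 1: in=− → + (no change)

Fixpoint:
  val[0] = 0
  val[1] = +
  val[2] = +
  val[3] = ⊤
  val[4] = +
  val[5] = +
  val[6] = +
  val[7] = −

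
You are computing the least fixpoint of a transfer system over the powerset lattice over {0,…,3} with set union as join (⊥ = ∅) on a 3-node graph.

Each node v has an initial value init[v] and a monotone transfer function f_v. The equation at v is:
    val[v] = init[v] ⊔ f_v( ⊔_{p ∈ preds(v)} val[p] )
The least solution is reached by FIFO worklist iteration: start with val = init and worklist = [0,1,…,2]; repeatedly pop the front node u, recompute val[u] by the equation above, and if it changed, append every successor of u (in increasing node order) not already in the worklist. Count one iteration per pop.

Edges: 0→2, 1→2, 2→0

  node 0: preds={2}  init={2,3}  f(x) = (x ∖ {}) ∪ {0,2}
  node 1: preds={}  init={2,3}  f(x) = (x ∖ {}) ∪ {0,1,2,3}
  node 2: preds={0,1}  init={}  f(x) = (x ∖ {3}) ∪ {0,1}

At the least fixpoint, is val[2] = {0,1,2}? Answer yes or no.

yes

Worklist (5 pops):
  #1 pop 0: in={} → {0,2,3} (was {2,3}); enqueue []
  #2 pop 1: in={} → {0,1,2,3} (was {2,3}); enqueue []
  #3 pop 2: in={0,1,2,3} → {0,1,2} (was {}); enqueue [0]
  #4 pop 0: in={0,1,2} → {0,1,2,3} (was {0,2,3}); enqueue [2]
  #5 pop 2: in={0,1,2,3} → {0,1,2} (no change)

Fixpoint:
  val[0] = {0,1,2,3}
  val[1] = {0,1,2,3}
  val[2] = {0,1,2}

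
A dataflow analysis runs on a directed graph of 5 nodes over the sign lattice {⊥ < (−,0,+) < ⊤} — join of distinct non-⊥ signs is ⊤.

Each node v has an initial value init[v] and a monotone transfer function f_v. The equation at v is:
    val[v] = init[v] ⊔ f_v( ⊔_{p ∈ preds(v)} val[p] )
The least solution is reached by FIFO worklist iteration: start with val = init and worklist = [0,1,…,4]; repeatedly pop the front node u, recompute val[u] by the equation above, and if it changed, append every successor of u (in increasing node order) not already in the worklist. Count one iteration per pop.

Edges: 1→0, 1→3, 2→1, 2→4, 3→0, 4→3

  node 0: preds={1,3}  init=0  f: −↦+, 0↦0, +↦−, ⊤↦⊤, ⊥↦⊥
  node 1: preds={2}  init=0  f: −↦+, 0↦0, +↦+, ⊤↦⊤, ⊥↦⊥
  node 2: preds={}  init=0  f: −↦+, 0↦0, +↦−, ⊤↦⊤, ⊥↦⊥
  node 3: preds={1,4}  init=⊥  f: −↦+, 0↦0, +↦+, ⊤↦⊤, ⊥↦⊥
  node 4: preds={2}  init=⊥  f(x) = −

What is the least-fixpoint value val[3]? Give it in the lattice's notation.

⊤

Iteration log — 8 steps:
  step 1. node 0  ⊔preds=0  new=0  stable
  step 2. node 1  ⊔preds=0  new=0  stable
  step 3. node 2  ⊔preds=⊥  new=0  stable
  step 4. node 3  ⊔preds=0  new=0  old=⊥  +wl: 0
  step 5. node 4  ⊔preds=0  new=−  old=⊥  +wl: 3
  step 6. node 0  ⊔preds=0  new=0  stable
  step 7. node 3  ⊔preds=⊤  new=⊤  old=0  +wl: 0
  step 8. node 0  ⊔preds=⊤  new=⊤  old=0  +wl: 

Least fixpoint reached:
  node 0: ⊤
  node 1: 0
  node 2: 0
  node 3: ⊤
  node 4: −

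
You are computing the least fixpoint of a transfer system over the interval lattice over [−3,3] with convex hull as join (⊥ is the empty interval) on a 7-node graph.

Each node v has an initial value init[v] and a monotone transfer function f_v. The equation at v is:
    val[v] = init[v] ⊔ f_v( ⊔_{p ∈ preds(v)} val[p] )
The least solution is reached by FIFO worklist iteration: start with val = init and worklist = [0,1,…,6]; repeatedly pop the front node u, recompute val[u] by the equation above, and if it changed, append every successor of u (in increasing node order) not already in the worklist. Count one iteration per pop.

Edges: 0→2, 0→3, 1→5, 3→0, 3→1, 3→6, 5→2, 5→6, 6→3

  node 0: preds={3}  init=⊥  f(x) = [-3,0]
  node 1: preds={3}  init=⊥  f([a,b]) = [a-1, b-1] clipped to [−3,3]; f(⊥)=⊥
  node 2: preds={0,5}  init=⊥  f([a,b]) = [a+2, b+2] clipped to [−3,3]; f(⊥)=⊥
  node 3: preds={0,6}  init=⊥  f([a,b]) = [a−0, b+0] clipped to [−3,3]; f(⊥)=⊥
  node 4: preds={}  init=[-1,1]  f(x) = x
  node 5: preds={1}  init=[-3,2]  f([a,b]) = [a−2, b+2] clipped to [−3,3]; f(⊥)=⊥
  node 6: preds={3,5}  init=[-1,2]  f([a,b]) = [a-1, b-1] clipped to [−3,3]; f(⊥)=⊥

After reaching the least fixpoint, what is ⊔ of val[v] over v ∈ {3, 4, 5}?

[-3,3]

Worklist (13 pops):
  #1 pop 0: in=⊥ → [-3,0] (was ⊥); enqueue []
  #2 pop 1: in=⊥ → ⊥ (no change)
  #3 pop 2: in=[-3,2] → [-1,3] (was ⊥); enqueue []
  #4 pop 3: in=[-3,2] → [-3,2] (was ⊥); enqueue [0,1]
  #5 pop 4: in=⊥ → [-1,1] (no change)
  #6 pop 5: in=⊥ → [-3,2] (no change)
  #7 pop 6: in=[-3,2] → [-3,2] (was [-1,2]); enqueue [3]
  #8 pop 0: in=[-3,2] → [-3,0] (no change)
  #9 pop 1: in=[-3,2] → [-3,1] (was ⊥); enqueue [5]
  #10 pop 3: in=[-3,2] → [-3,2] (no change)
  #11 pop 5: in=[-3,1] → [-3,3] (was [-3,2]); enqueue [2,6]
  #12 pop 2: in=[-3,3] → [-1,3] (no change)
  #13 pop 6: in=[-3,3] → [-3,2] (no change)

Fixpoint:
  val[0] = [-3,0]
  val[1] = [-3,1]
  val[2] = [-1,3]
  val[3] = [-3,2]
  val[4] = [-1,1]
  val[5] = [-3,3]
  val[6] = [-3,2]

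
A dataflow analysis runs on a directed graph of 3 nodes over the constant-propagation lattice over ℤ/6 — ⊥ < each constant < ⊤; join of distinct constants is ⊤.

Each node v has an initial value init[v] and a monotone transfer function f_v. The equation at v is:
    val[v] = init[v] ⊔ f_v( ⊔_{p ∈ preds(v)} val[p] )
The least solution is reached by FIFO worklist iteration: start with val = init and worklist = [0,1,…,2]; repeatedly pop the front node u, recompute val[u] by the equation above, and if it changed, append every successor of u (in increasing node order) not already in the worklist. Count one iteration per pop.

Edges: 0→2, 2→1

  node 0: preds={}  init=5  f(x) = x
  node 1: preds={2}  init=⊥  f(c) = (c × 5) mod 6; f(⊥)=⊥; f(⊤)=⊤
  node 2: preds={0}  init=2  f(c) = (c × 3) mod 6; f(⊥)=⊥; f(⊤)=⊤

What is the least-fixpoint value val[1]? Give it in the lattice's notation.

⊤

Trace (4 dequeues):
  [1] u=0 | in ⊥ | out 5 | ==
  [2] u=1 | in 2 | out 4 | prev ⊥ | push {}
  [3] u=2 | in 5 | out ⊤ | prev 2 | push {1}
  [4] u=1 | in ⊤ | out ⊤ | prev 4 | push {}

Converged values:
  [0] 5
  [1] ⊤
  [2] ⊤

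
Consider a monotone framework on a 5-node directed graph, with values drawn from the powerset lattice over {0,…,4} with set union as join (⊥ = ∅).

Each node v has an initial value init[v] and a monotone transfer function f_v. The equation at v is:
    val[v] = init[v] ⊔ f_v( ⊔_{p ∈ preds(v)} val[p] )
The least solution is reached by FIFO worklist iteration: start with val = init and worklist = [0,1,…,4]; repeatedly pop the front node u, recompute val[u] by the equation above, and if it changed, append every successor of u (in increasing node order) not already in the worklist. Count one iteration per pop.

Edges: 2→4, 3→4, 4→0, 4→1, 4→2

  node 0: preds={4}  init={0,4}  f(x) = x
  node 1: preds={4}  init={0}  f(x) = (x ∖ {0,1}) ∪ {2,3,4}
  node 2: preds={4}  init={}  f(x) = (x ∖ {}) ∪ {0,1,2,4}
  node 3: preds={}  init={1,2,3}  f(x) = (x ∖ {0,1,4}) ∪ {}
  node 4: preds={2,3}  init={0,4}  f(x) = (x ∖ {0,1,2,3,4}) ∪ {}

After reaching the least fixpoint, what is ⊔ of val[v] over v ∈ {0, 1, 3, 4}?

Worklist (5 pops):
  #1 pop 0: in={0,4} → {0,4} (no change)
  #2 pop 1: in={0,4} → {0,2,3,4} (was {0}); enqueue []
  #3 pop 2: in={0,4} → {0,1,2,4} (was {}); enqueue []
  #4 pop 3: in={} → {1,2,3} (no change)
  #5 pop 4: in={0,1,2,3,4} → {0,4} (no change)

Fixpoint:
  val[0] = {0,4}
  val[1] = {0,2,3,4}
  val[2] = {0,1,2,4}
  val[3] = {1,2,3}
  val[4] = {0,4}

{0,1,2,3,4}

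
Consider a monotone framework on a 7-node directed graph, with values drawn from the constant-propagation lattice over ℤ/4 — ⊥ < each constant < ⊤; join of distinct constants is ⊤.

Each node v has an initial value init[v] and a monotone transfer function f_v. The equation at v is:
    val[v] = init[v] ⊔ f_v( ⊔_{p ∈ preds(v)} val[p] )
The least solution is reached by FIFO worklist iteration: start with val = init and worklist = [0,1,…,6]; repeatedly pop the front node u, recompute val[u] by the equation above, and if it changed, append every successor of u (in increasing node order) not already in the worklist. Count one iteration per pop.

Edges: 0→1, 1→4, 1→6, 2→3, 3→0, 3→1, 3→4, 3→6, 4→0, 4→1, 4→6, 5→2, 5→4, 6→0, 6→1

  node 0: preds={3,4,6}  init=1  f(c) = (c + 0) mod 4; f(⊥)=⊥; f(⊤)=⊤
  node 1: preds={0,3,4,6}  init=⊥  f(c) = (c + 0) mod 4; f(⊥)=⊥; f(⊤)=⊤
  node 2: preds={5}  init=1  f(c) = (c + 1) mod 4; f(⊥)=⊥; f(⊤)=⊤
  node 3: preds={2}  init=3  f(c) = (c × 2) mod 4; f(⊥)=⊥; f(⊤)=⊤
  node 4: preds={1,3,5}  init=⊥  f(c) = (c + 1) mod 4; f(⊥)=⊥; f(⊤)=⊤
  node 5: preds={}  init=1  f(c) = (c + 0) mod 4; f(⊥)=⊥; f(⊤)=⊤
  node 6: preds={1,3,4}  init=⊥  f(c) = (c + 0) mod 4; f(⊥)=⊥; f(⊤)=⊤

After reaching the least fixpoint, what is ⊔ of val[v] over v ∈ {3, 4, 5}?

⊤

Worklist (9 pops):
  #1 pop 0: in=3 → ⊤ (was 1); enqueue []
  #2 pop 1: in=⊤ → ⊤ (was ⊥); enqueue []
  #3 pop 2: in=1 → ⊤ (was 1); enqueue []
  #4 pop 3: in=⊤ → ⊤ (was 3); enqueue [0,1]
  #5 pop 4: in=⊤ → ⊤ (was ⊥); enqueue []
  #6 pop 5: in=⊥ → 1 (no change)
  #7 pop 6: in=⊤ → ⊤ (was ⊥); enqueue []
  #8 pop 0: in=⊤ → ⊤ (no change)
  #9 pop 1: in=⊤ → ⊤ (no change)

Fixpoint:
  val[0] = ⊤
  val[1] = ⊤
  val[2] = ⊤
  val[3] = ⊤
  val[4] = ⊤
  val[5] = 1
  val[6] = ⊤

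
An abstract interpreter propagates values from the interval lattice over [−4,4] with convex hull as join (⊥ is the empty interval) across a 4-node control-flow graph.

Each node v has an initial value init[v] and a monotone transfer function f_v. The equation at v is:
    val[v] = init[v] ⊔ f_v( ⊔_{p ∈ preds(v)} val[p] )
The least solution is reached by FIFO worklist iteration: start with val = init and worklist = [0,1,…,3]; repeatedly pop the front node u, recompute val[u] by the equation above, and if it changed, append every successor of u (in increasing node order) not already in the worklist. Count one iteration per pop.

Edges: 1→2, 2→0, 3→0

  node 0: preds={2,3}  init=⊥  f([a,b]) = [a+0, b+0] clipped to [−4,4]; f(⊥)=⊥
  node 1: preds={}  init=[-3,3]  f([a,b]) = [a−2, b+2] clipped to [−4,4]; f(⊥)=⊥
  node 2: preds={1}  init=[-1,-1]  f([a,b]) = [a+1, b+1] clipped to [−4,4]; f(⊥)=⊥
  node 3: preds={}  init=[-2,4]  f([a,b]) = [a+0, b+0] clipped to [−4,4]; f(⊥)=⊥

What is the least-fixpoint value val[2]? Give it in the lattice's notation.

[-2,4]

Trace (5 dequeues):
  [1] u=0 | in [-2,4] | out [-2,4] | prev ⊥ | push {}
  [2] u=1 | in ⊥ | out [-3,3] | ==
  [3] u=2 | in [-3,3] | out [-2,4] | prev [-1,-1] | push {0}
  [4] u=3 | in ⊥ | out [-2,4] | ==
  [5] u=0 | in [-2,4] | out [-2,4] | ==

Converged values:
  [0] [-2,4]
  [1] [-3,3]
  [2] [-2,4]
  [3] [-2,4]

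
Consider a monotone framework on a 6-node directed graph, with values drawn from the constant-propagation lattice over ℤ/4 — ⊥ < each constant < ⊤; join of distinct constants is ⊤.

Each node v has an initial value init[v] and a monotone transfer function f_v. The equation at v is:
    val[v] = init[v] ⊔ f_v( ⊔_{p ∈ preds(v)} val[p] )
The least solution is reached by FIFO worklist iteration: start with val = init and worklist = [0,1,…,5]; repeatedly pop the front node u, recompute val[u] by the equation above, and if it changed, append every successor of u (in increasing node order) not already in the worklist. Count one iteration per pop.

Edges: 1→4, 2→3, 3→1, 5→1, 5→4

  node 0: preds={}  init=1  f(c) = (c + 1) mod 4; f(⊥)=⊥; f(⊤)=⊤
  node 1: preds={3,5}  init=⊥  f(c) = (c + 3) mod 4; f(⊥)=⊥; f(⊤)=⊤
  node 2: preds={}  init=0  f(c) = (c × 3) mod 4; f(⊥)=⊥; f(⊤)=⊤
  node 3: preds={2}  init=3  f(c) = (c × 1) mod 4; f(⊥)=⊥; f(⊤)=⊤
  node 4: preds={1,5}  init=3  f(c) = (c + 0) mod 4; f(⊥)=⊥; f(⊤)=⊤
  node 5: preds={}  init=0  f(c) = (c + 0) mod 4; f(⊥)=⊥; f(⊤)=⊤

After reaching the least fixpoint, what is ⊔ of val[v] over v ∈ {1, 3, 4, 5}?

⊤

Iteration log — 7 steps:
  step 1. node 0  ⊔preds=⊥  new=1  stable
  step 2. node 1  ⊔preds=⊤  new=⊤  old=⊥  +wl: 
  step 3. node 2  ⊔preds=⊥  new=0  stable
  step 4. node 3  ⊔preds=0  new=⊤  old=3  +wl: 1
  step 5. node 4  ⊔preds=⊤  new=⊤  old=3  +wl: 
  step 6. node 5  ⊔preds=⊥  new=0  stable
  step 7. node 1  ⊔preds=⊤  new=⊤  stable

Least fixpoint reached:
  node 0: 1
  node 1: ⊤
  node 2: 0
  node 3: ⊤
  node 4: ⊤
  node 5: 0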